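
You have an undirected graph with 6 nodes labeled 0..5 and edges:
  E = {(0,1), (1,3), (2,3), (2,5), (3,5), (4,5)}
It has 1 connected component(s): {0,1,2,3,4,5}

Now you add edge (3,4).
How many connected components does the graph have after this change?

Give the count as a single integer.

Initial component count: 1
Add (3,4): endpoints already in same component. Count unchanged: 1.
New component count: 1

Answer: 1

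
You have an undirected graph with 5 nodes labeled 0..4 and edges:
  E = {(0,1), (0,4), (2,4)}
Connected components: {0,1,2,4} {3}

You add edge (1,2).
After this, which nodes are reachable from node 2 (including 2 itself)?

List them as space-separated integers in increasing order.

Answer: 0 1 2 4

Derivation:
Before: nodes reachable from 2: {0,1,2,4}
Adding (1,2): both endpoints already in same component. Reachability from 2 unchanged.
After: nodes reachable from 2: {0,1,2,4}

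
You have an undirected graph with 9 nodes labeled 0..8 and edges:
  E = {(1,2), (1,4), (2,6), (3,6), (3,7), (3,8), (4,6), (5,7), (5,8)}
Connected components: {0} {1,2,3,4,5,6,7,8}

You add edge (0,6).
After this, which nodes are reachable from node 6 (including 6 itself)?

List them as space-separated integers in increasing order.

Answer: 0 1 2 3 4 5 6 7 8

Derivation:
Before: nodes reachable from 6: {1,2,3,4,5,6,7,8}
Adding (0,6): merges 6's component with another. Reachability grows.
After: nodes reachable from 6: {0,1,2,3,4,5,6,7,8}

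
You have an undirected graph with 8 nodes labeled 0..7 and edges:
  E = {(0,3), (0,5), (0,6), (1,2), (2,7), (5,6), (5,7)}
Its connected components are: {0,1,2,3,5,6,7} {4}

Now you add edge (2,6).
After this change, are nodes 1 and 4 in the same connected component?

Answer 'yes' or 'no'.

Initial components: {0,1,2,3,5,6,7} {4}
Adding edge (2,6): both already in same component {0,1,2,3,5,6,7}. No change.
New components: {0,1,2,3,5,6,7} {4}
Are 1 and 4 in the same component? no

Answer: no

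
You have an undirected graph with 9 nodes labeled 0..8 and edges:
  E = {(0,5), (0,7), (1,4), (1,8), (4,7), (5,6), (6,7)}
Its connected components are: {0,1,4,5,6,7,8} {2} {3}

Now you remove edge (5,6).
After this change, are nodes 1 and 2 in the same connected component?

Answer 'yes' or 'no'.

Initial components: {0,1,4,5,6,7,8} {2} {3}
Removing edge (5,6): not a bridge — component count unchanged at 3.
New components: {0,1,4,5,6,7,8} {2} {3}
Are 1 and 2 in the same component? no

Answer: no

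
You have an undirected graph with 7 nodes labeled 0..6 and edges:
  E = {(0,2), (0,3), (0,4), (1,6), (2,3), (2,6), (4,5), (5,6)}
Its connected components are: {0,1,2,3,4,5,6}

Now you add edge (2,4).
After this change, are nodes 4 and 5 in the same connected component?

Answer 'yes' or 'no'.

Initial components: {0,1,2,3,4,5,6}
Adding edge (2,4): both already in same component {0,1,2,3,4,5,6}. No change.
New components: {0,1,2,3,4,5,6}
Are 4 and 5 in the same component? yes

Answer: yes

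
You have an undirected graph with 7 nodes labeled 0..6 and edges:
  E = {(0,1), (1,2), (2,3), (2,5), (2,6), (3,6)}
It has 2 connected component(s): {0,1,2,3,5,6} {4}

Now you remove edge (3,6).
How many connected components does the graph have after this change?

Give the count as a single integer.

Initial component count: 2
Remove (3,6): not a bridge. Count unchanged: 2.
  After removal, components: {0,1,2,3,5,6} {4}
New component count: 2

Answer: 2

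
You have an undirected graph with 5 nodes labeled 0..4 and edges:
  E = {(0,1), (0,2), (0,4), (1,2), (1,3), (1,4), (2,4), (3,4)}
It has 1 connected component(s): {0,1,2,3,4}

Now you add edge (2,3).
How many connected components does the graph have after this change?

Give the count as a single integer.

Initial component count: 1
Add (2,3): endpoints already in same component. Count unchanged: 1.
New component count: 1

Answer: 1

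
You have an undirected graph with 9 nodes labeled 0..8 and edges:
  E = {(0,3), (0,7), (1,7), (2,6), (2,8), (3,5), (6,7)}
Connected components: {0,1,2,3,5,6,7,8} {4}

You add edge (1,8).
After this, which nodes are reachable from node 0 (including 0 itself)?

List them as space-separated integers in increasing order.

Answer: 0 1 2 3 5 6 7 8

Derivation:
Before: nodes reachable from 0: {0,1,2,3,5,6,7,8}
Adding (1,8): both endpoints already in same component. Reachability from 0 unchanged.
After: nodes reachable from 0: {0,1,2,3,5,6,7,8}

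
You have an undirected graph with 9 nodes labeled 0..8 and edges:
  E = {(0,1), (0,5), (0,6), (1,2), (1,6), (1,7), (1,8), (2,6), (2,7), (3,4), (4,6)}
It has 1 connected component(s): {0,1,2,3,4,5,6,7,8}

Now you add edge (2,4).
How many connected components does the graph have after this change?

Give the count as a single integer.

Answer: 1

Derivation:
Initial component count: 1
Add (2,4): endpoints already in same component. Count unchanged: 1.
New component count: 1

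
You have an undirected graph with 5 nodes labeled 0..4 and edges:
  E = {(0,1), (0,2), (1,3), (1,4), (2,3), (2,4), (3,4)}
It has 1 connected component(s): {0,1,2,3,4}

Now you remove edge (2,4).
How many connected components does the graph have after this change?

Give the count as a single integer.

Initial component count: 1
Remove (2,4): not a bridge. Count unchanged: 1.
  After removal, components: {0,1,2,3,4}
New component count: 1

Answer: 1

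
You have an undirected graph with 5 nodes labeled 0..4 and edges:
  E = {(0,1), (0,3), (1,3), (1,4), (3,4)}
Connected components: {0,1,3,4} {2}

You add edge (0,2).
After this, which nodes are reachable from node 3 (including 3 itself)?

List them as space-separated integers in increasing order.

Answer: 0 1 2 3 4

Derivation:
Before: nodes reachable from 3: {0,1,3,4}
Adding (0,2): merges 3's component with another. Reachability grows.
After: nodes reachable from 3: {0,1,2,3,4}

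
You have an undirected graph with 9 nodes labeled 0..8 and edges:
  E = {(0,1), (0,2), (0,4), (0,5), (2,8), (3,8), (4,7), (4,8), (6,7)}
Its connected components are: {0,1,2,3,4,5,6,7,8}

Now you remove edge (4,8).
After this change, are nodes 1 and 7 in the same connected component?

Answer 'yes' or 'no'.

Answer: yes

Derivation:
Initial components: {0,1,2,3,4,5,6,7,8}
Removing edge (4,8): not a bridge — component count unchanged at 1.
New components: {0,1,2,3,4,5,6,7,8}
Are 1 and 7 in the same component? yes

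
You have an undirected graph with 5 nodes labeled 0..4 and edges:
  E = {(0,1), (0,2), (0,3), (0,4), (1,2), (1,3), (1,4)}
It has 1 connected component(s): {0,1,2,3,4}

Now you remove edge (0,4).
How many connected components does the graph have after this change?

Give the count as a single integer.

Answer: 1

Derivation:
Initial component count: 1
Remove (0,4): not a bridge. Count unchanged: 1.
  After removal, components: {0,1,2,3,4}
New component count: 1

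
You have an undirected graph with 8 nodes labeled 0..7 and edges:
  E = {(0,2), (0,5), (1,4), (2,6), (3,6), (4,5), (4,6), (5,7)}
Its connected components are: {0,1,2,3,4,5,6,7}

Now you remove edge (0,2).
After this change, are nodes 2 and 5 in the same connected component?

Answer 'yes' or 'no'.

Initial components: {0,1,2,3,4,5,6,7}
Removing edge (0,2): not a bridge — component count unchanged at 1.
New components: {0,1,2,3,4,5,6,7}
Are 2 and 5 in the same component? yes

Answer: yes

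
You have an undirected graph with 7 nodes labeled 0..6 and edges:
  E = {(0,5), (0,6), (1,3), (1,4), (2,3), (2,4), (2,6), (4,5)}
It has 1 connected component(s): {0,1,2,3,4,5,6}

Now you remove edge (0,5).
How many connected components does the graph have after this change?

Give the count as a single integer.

Answer: 1

Derivation:
Initial component count: 1
Remove (0,5): not a bridge. Count unchanged: 1.
  After removal, components: {0,1,2,3,4,5,6}
New component count: 1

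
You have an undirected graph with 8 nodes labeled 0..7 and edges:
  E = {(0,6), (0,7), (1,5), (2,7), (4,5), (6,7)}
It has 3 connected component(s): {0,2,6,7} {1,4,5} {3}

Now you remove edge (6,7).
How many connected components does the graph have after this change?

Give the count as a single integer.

Initial component count: 3
Remove (6,7): not a bridge. Count unchanged: 3.
  After removal, components: {0,2,6,7} {1,4,5} {3}
New component count: 3

Answer: 3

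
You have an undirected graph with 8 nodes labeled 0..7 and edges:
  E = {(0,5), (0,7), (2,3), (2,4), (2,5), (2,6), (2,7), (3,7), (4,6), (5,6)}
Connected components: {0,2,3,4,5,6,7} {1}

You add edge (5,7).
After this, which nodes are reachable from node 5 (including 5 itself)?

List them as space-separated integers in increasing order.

Before: nodes reachable from 5: {0,2,3,4,5,6,7}
Adding (5,7): both endpoints already in same component. Reachability from 5 unchanged.
After: nodes reachable from 5: {0,2,3,4,5,6,7}

Answer: 0 2 3 4 5 6 7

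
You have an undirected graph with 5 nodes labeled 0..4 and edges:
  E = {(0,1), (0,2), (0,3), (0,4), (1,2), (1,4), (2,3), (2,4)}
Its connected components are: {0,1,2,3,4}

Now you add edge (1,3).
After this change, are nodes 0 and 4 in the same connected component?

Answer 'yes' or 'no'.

Initial components: {0,1,2,3,4}
Adding edge (1,3): both already in same component {0,1,2,3,4}. No change.
New components: {0,1,2,3,4}
Are 0 and 4 in the same component? yes

Answer: yes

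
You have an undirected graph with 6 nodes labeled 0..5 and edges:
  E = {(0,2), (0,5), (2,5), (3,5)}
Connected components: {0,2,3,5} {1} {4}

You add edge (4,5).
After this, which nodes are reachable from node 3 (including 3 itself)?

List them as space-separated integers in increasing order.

Before: nodes reachable from 3: {0,2,3,5}
Adding (4,5): merges 3's component with another. Reachability grows.
After: nodes reachable from 3: {0,2,3,4,5}

Answer: 0 2 3 4 5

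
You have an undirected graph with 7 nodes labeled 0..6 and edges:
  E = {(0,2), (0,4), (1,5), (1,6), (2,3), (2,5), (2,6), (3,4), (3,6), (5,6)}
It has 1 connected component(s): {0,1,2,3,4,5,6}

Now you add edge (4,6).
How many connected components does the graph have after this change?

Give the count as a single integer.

Answer: 1

Derivation:
Initial component count: 1
Add (4,6): endpoints already in same component. Count unchanged: 1.
New component count: 1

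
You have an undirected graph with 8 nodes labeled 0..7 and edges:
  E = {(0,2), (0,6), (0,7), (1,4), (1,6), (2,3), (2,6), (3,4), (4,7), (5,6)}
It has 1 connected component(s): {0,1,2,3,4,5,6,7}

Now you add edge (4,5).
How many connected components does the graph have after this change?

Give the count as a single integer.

Answer: 1

Derivation:
Initial component count: 1
Add (4,5): endpoints already in same component. Count unchanged: 1.
New component count: 1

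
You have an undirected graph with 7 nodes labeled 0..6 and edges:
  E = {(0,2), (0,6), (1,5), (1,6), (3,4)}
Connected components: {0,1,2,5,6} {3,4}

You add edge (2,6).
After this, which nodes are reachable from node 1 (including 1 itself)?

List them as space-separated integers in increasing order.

Answer: 0 1 2 5 6

Derivation:
Before: nodes reachable from 1: {0,1,2,5,6}
Adding (2,6): both endpoints already in same component. Reachability from 1 unchanged.
After: nodes reachable from 1: {0,1,2,5,6}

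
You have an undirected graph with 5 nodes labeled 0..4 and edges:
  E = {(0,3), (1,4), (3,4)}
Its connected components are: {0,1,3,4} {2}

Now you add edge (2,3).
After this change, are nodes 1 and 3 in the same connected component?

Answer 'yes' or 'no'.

Initial components: {0,1,3,4} {2}
Adding edge (2,3): merges {2} and {0,1,3,4}.
New components: {0,1,2,3,4}
Are 1 and 3 in the same component? yes

Answer: yes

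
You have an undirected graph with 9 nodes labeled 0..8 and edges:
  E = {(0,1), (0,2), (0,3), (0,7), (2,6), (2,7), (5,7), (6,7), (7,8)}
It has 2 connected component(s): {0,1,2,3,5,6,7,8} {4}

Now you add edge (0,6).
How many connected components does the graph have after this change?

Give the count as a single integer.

Initial component count: 2
Add (0,6): endpoints already in same component. Count unchanged: 2.
New component count: 2

Answer: 2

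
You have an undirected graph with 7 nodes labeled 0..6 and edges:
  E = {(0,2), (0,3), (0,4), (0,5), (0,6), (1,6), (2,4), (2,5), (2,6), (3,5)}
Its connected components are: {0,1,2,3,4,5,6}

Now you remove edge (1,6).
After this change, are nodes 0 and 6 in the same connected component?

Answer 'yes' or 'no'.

Initial components: {0,1,2,3,4,5,6}
Removing edge (1,6): it was a bridge — component count 1 -> 2.
New components: {0,2,3,4,5,6} {1}
Are 0 and 6 in the same component? yes

Answer: yes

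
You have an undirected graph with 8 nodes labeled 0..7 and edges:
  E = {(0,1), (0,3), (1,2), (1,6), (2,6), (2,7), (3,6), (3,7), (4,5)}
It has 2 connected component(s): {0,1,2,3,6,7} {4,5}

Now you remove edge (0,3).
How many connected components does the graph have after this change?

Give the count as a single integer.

Initial component count: 2
Remove (0,3): not a bridge. Count unchanged: 2.
  After removal, components: {0,1,2,3,6,7} {4,5}
New component count: 2

Answer: 2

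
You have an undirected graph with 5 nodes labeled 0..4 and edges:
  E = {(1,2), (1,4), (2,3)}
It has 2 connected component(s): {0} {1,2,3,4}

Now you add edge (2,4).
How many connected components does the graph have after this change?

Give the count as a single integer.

Initial component count: 2
Add (2,4): endpoints already in same component. Count unchanged: 2.
New component count: 2

Answer: 2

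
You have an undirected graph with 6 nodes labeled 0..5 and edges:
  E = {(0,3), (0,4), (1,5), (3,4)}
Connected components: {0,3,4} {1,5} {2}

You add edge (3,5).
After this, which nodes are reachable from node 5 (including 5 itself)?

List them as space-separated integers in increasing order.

Answer: 0 1 3 4 5

Derivation:
Before: nodes reachable from 5: {1,5}
Adding (3,5): merges 5's component with another. Reachability grows.
After: nodes reachable from 5: {0,1,3,4,5}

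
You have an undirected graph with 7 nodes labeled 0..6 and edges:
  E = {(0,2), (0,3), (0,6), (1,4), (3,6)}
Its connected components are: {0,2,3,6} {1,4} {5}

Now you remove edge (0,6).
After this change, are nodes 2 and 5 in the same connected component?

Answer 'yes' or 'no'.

Initial components: {0,2,3,6} {1,4} {5}
Removing edge (0,6): not a bridge — component count unchanged at 3.
New components: {0,2,3,6} {1,4} {5}
Are 2 and 5 in the same component? no

Answer: no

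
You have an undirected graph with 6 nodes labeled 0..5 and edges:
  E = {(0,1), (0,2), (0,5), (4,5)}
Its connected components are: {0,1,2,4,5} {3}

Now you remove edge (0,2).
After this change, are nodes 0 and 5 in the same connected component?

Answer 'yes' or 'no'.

Answer: yes

Derivation:
Initial components: {0,1,2,4,5} {3}
Removing edge (0,2): it was a bridge — component count 2 -> 3.
New components: {0,1,4,5} {2} {3}
Are 0 and 5 in the same component? yes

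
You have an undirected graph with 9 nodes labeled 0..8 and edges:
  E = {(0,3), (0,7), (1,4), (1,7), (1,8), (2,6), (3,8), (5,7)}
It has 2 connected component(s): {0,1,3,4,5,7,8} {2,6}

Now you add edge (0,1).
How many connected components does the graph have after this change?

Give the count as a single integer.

Initial component count: 2
Add (0,1): endpoints already in same component. Count unchanged: 2.
New component count: 2

Answer: 2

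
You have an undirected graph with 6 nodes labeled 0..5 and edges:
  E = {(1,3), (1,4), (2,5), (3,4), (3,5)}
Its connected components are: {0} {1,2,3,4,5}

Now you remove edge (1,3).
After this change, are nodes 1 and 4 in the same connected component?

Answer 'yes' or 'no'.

Initial components: {0} {1,2,3,4,5}
Removing edge (1,3): not a bridge — component count unchanged at 2.
New components: {0} {1,2,3,4,5}
Are 1 and 4 in the same component? yes

Answer: yes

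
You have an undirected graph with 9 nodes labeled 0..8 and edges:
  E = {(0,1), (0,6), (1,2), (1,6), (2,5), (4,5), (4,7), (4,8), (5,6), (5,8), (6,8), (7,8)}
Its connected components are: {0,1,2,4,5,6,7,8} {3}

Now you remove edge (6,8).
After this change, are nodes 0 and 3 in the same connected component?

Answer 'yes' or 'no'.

Answer: no

Derivation:
Initial components: {0,1,2,4,5,6,7,8} {3}
Removing edge (6,8): not a bridge — component count unchanged at 2.
New components: {0,1,2,4,5,6,7,8} {3}
Are 0 and 3 in the same component? no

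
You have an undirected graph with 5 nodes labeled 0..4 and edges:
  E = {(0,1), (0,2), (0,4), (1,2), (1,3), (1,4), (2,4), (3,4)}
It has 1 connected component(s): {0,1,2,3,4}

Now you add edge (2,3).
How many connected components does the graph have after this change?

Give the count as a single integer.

Initial component count: 1
Add (2,3): endpoints already in same component. Count unchanged: 1.
New component count: 1

Answer: 1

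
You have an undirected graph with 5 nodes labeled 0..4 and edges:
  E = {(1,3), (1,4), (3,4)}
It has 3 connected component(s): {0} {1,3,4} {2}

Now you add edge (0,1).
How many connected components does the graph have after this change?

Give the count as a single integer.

Answer: 2

Derivation:
Initial component count: 3
Add (0,1): merges two components. Count decreases: 3 -> 2.
New component count: 2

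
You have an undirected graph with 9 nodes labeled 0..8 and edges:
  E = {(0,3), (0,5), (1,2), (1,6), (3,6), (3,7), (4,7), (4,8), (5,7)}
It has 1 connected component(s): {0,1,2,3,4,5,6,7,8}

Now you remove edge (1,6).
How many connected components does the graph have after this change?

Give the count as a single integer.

Initial component count: 1
Remove (1,6): it was a bridge. Count increases: 1 -> 2.
  After removal, components: {0,3,4,5,6,7,8} {1,2}
New component count: 2

Answer: 2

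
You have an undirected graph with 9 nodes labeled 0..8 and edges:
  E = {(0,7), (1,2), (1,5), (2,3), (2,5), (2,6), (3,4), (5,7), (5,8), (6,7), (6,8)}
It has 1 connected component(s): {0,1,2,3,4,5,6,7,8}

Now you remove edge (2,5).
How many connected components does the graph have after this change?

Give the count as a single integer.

Initial component count: 1
Remove (2,5): not a bridge. Count unchanged: 1.
  After removal, components: {0,1,2,3,4,5,6,7,8}
New component count: 1

Answer: 1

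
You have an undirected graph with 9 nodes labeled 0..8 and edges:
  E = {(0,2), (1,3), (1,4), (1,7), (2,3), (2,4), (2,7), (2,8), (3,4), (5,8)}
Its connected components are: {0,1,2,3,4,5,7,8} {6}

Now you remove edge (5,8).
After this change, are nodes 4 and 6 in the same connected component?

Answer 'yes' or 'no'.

Answer: no

Derivation:
Initial components: {0,1,2,3,4,5,7,8} {6}
Removing edge (5,8): it was a bridge — component count 2 -> 3.
New components: {0,1,2,3,4,7,8} {5} {6}
Are 4 and 6 in the same component? no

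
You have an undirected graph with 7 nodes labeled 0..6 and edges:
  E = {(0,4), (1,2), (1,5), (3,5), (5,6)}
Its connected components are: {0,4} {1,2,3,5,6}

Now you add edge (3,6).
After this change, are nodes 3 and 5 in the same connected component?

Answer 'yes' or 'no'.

Initial components: {0,4} {1,2,3,5,6}
Adding edge (3,6): both already in same component {1,2,3,5,6}. No change.
New components: {0,4} {1,2,3,5,6}
Are 3 and 5 in the same component? yes

Answer: yes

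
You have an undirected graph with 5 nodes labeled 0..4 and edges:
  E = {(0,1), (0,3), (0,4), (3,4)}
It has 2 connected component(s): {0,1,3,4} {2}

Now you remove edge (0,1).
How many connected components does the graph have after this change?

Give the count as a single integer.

Initial component count: 2
Remove (0,1): it was a bridge. Count increases: 2 -> 3.
  After removal, components: {0,3,4} {1} {2}
New component count: 3

Answer: 3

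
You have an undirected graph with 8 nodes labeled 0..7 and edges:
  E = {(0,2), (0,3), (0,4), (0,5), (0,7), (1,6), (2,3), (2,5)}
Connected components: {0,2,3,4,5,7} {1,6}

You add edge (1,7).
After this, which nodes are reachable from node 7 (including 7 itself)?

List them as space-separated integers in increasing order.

Before: nodes reachable from 7: {0,2,3,4,5,7}
Adding (1,7): merges 7's component with another. Reachability grows.
After: nodes reachable from 7: {0,1,2,3,4,5,6,7}

Answer: 0 1 2 3 4 5 6 7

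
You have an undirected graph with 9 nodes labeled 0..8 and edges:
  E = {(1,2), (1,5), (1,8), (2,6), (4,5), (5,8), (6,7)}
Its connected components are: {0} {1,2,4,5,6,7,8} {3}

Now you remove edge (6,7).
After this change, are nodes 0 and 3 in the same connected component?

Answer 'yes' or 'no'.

Initial components: {0} {1,2,4,5,6,7,8} {3}
Removing edge (6,7): it was a bridge — component count 3 -> 4.
New components: {0} {1,2,4,5,6,8} {3} {7}
Are 0 and 3 in the same component? no

Answer: no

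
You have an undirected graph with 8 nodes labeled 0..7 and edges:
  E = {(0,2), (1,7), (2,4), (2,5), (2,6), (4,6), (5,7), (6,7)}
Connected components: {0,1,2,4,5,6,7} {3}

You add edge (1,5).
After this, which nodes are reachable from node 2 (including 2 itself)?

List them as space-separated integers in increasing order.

Before: nodes reachable from 2: {0,1,2,4,5,6,7}
Adding (1,5): both endpoints already in same component. Reachability from 2 unchanged.
After: nodes reachable from 2: {0,1,2,4,5,6,7}

Answer: 0 1 2 4 5 6 7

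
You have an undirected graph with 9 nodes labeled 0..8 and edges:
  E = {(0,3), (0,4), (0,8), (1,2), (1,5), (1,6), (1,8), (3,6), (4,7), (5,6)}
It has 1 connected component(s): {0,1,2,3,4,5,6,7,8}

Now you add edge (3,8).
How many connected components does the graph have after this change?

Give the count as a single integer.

Answer: 1

Derivation:
Initial component count: 1
Add (3,8): endpoints already in same component. Count unchanged: 1.
New component count: 1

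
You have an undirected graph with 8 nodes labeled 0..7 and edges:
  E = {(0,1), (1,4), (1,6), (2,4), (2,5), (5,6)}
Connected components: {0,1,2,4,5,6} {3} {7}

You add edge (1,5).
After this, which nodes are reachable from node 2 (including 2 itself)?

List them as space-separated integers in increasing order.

Before: nodes reachable from 2: {0,1,2,4,5,6}
Adding (1,5): both endpoints already in same component. Reachability from 2 unchanged.
After: nodes reachable from 2: {0,1,2,4,5,6}

Answer: 0 1 2 4 5 6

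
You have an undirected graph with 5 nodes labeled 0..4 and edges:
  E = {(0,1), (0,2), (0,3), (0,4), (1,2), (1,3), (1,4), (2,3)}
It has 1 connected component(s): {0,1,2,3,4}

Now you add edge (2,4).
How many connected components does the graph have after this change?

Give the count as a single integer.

Initial component count: 1
Add (2,4): endpoints already in same component. Count unchanged: 1.
New component count: 1

Answer: 1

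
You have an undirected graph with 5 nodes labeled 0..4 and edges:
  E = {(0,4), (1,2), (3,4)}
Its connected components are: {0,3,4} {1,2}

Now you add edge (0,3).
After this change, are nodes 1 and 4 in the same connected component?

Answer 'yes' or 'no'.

Initial components: {0,3,4} {1,2}
Adding edge (0,3): both already in same component {0,3,4}. No change.
New components: {0,3,4} {1,2}
Are 1 and 4 in the same component? no

Answer: no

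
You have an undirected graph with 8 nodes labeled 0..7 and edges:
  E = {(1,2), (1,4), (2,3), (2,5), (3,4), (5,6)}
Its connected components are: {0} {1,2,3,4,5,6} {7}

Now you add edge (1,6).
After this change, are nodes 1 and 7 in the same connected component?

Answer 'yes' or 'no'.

Initial components: {0} {1,2,3,4,5,6} {7}
Adding edge (1,6): both already in same component {1,2,3,4,5,6}. No change.
New components: {0} {1,2,3,4,5,6} {7}
Are 1 and 7 in the same component? no

Answer: no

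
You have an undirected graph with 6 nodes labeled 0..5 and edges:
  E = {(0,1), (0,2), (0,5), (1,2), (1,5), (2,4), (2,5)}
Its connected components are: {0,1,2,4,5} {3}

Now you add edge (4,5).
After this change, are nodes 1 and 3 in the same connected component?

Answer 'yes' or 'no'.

Answer: no

Derivation:
Initial components: {0,1,2,4,5} {3}
Adding edge (4,5): both already in same component {0,1,2,4,5}. No change.
New components: {0,1,2,4,5} {3}
Are 1 and 3 in the same component? no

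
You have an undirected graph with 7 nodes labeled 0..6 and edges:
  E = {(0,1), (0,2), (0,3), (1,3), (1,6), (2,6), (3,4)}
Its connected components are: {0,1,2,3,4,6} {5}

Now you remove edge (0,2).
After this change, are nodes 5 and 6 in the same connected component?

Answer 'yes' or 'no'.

Initial components: {0,1,2,3,4,6} {5}
Removing edge (0,2): not a bridge — component count unchanged at 2.
New components: {0,1,2,3,4,6} {5}
Are 5 and 6 in the same component? no

Answer: no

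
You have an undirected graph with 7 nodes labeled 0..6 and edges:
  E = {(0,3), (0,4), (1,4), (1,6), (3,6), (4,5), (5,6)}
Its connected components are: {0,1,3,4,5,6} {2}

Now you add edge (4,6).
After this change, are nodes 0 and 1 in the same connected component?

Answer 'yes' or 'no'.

Answer: yes

Derivation:
Initial components: {0,1,3,4,5,6} {2}
Adding edge (4,6): both already in same component {0,1,3,4,5,6}. No change.
New components: {0,1,3,4,5,6} {2}
Are 0 and 1 in the same component? yes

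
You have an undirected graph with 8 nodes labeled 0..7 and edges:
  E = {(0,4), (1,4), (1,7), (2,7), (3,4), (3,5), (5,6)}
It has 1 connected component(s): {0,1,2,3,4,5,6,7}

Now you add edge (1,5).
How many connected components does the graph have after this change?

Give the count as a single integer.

Answer: 1

Derivation:
Initial component count: 1
Add (1,5): endpoints already in same component. Count unchanged: 1.
New component count: 1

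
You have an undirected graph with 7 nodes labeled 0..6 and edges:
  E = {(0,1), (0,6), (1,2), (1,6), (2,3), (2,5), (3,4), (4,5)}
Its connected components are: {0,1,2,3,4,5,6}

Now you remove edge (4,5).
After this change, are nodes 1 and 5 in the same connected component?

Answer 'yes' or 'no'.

Answer: yes

Derivation:
Initial components: {0,1,2,3,4,5,6}
Removing edge (4,5): not a bridge — component count unchanged at 1.
New components: {0,1,2,3,4,5,6}
Are 1 and 5 in the same component? yes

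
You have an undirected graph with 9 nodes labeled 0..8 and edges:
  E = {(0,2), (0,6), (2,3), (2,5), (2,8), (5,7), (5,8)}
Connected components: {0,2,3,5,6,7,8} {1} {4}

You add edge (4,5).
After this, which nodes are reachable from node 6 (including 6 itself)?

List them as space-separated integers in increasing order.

Before: nodes reachable from 6: {0,2,3,5,6,7,8}
Adding (4,5): merges 6's component with another. Reachability grows.
After: nodes reachable from 6: {0,2,3,4,5,6,7,8}

Answer: 0 2 3 4 5 6 7 8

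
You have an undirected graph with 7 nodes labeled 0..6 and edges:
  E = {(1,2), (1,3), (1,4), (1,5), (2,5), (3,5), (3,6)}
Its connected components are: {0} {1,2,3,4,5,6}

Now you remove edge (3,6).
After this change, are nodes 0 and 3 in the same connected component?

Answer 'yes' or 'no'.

Initial components: {0} {1,2,3,4,5,6}
Removing edge (3,6): it was a bridge — component count 2 -> 3.
New components: {0} {1,2,3,4,5} {6}
Are 0 and 3 in the same component? no

Answer: no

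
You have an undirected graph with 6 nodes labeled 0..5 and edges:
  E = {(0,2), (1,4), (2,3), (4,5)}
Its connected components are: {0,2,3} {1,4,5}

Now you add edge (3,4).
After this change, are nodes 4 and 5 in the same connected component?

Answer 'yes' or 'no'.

Answer: yes

Derivation:
Initial components: {0,2,3} {1,4,5}
Adding edge (3,4): merges {0,2,3} and {1,4,5}.
New components: {0,1,2,3,4,5}
Are 4 and 5 in the same component? yes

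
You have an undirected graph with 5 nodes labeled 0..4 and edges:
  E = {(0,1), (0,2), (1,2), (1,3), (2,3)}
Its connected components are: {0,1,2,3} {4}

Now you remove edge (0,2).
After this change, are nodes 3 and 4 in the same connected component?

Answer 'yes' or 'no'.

Answer: no

Derivation:
Initial components: {0,1,2,3} {4}
Removing edge (0,2): not a bridge — component count unchanged at 2.
New components: {0,1,2,3} {4}
Are 3 and 4 in the same component? no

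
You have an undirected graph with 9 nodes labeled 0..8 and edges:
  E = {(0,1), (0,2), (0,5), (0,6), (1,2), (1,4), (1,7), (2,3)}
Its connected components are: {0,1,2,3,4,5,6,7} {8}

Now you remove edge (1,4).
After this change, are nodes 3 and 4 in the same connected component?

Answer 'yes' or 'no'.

Initial components: {0,1,2,3,4,5,6,7} {8}
Removing edge (1,4): it was a bridge — component count 2 -> 3.
New components: {0,1,2,3,5,6,7} {4} {8}
Are 3 and 4 in the same component? no

Answer: no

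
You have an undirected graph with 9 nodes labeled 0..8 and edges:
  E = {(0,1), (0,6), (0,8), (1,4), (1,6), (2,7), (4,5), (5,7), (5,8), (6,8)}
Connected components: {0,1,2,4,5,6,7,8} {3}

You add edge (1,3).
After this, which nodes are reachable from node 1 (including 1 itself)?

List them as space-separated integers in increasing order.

Before: nodes reachable from 1: {0,1,2,4,5,6,7,8}
Adding (1,3): merges 1's component with another. Reachability grows.
After: nodes reachable from 1: {0,1,2,3,4,5,6,7,8}

Answer: 0 1 2 3 4 5 6 7 8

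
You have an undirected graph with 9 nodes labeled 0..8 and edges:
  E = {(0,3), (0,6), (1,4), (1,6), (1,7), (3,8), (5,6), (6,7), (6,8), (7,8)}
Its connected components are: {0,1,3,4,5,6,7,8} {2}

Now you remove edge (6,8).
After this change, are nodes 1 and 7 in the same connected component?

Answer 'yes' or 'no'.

Initial components: {0,1,3,4,5,6,7,8} {2}
Removing edge (6,8): not a bridge — component count unchanged at 2.
New components: {0,1,3,4,5,6,7,8} {2}
Are 1 and 7 in the same component? yes

Answer: yes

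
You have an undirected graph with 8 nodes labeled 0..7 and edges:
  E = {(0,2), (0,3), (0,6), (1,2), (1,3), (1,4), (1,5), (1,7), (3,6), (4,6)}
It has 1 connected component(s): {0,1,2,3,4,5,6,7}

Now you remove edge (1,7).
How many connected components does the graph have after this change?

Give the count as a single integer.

Initial component count: 1
Remove (1,7): it was a bridge. Count increases: 1 -> 2.
  After removal, components: {0,1,2,3,4,5,6} {7}
New component count: 2

Answer: 2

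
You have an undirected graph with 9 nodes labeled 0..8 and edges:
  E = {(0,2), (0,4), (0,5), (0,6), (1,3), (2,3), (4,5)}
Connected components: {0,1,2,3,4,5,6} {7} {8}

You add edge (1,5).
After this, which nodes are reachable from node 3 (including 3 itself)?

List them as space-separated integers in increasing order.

Before: nodes reachable from 3: {0,1,2,3,4,5,6}
Adding (1,5): both endpoints already in same component. Reachability from 3 unchanged.
After: nodes reachable from 3: {0,1,2,3,4,5,6}

Answer: 0 1 2 3 4 5 6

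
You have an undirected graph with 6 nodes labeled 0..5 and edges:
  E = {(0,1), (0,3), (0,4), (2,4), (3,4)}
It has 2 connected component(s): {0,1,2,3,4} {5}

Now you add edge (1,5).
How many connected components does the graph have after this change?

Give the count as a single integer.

Initial component count: 2
Add (1,5): merges two components. Count decreases: 2 -> 1.
New component count: 1

Answer: 1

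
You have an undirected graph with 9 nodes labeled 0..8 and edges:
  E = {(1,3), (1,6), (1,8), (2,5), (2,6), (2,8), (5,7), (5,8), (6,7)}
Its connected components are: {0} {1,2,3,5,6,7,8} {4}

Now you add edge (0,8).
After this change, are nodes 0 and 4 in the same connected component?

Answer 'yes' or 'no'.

Answer: no

Derivation:
Initial components: {0} {1,2,3,5,6,7,8} {4}
Adding edge (0,8): merges {0} and {1,2,3,5,6,7,8}.
New components: {0,1,2,3,5,6,7,8} {4}
Are 0 and 4 in the same component? no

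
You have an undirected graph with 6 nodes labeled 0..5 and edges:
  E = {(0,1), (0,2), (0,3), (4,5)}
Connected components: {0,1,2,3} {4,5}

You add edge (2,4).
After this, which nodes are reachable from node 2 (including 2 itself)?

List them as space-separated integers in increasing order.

Before: nodes reachable from 2: {0,1,2,3}
Adding (2,4): merges 2's component with another. Reachability grows.
After: nodes reachable from 2: {0,1,2,3,4,5}

Answer: 0 1 2 3 4 5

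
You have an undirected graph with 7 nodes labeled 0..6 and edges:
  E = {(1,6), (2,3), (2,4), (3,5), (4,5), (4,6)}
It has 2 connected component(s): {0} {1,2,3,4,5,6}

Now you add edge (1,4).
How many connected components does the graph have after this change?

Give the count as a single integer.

Initial component count: 2
Add (1,4): endpoints already in same component. Count unchanged: 2.
New component count: 2

Answer: 2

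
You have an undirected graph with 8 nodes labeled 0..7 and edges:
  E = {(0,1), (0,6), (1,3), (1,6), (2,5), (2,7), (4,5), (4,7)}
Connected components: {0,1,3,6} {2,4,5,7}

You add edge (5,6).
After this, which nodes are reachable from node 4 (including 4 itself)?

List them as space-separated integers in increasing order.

Before: nodes reachable from 4: {2,4,5,7}
Adding (5,6): merges 4's component with another. Reachability grows.
After: nodes reachable from 4: {0,1,2,3,4,5,6,7}

Answer: 0 1 2 3 4 5 6 7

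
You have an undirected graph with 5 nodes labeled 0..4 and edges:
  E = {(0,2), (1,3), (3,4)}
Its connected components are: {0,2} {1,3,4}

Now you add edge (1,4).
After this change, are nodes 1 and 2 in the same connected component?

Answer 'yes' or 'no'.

Answer: no

Derivation:
Initial components: {0,2} {1,3,4}
Adding edge (1,4): both already in same component {1,3,4}. No change.
New components: {0,2} {1,3,4}
Are 1 and 2 in the same component? no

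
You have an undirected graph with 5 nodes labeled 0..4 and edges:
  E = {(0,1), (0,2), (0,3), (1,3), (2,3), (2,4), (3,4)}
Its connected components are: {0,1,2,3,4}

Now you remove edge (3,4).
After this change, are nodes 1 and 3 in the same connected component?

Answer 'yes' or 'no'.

Initial components: {0,1,2,3,4}
Removing edge (3,4): not a bridge — component count unchanged at 1.
New components: {0,1,2,3,4}
Are 1 and 3 in the same component? yes

Answer: yes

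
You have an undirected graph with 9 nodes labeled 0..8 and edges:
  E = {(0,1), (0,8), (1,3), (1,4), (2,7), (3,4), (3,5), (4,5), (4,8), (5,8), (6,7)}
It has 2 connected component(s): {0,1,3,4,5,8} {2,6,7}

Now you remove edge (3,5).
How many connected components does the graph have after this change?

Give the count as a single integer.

Initial component count: 2
Remove (3,5): not a bridge. Count unchanged: 2.
  After removal, components: {0,1,3,4,5,8} {2,6,7}
New component count: 2

Answer: 2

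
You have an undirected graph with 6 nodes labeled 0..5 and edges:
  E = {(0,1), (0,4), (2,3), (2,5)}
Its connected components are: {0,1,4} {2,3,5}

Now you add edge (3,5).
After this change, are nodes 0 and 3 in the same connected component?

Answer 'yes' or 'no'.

Initial components: {0,1,4} {2,3,5}
Adding edge (3,5): both already in same component {2,3,5}. No change.
New components: {0,1,4} {2,3,5}
Are 0 and 3 in the same component? no

Answer: no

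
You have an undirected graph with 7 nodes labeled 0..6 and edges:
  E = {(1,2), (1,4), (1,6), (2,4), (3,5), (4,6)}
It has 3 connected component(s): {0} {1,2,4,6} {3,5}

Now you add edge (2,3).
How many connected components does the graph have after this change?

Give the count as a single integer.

Initial component count: 3
Add (2,3): merges two components. Count decreases: 3 -> 2.
New component count: 2

Answer: 2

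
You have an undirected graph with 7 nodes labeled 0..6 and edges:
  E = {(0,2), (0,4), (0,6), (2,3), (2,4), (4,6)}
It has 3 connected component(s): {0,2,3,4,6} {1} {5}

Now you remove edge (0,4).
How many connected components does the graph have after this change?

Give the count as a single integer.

Initial component count: 3
Remove (0,4): not a bridge. Count unchanged: 3.
  After removal, components: {0,2,3,4,6} {1} {5}
New component count: 3

Answer: 3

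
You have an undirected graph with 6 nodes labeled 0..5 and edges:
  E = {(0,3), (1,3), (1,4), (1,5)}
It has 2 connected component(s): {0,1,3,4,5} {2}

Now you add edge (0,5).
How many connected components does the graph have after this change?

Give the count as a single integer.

Initial component count: 2
Add (0,5): endpoints already in same component. Count unchanged: 2.
New component count: 2

Answer: 2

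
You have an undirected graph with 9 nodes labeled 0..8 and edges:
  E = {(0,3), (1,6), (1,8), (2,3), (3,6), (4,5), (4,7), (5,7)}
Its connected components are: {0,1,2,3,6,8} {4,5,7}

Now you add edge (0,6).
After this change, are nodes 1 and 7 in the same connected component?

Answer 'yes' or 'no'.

Initial components: {0,1,2,3,6,8} {4,5,7}
Adding edge (0,6): both already in same component {0,1,2,3,6,8}. No change.
New components: {0,1,2,3,6,8} {4,5,7}
Are 1 and 7 in the same component? no

Answer: no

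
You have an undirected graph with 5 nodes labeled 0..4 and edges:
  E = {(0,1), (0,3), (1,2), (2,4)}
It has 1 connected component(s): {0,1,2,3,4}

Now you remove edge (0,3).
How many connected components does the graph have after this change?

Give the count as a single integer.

Answer: 2

Derivation:
Initial component count: 1
Remove (0,3): it was a bridge. Count increases: 1 -> 2.
  After removal, components: {0,1,2,4} {3}
New component count: 2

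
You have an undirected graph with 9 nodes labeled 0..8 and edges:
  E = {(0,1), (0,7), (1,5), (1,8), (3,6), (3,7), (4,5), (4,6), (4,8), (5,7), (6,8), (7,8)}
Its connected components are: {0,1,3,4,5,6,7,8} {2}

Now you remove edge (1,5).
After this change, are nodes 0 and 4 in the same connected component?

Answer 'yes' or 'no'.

Answer: yes

Derivation:
Initial components: {0,1,3,4,5,6,7,8} {2}
Removing edge (1,5): not a bridge — component count unchanged at 2.
New components: {0,1,3,4,5,6,7,8} {2}
Are 0 and 4 in the same component? yes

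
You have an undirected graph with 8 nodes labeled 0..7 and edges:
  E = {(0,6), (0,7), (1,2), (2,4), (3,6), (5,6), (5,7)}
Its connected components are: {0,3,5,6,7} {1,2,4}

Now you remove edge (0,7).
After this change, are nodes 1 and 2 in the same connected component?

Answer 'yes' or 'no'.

Initial components: {0,3,5,6,7} {1,2,4}
Removing edge (0,7): not a bridge — component count unchanged at 2.
New components: {0,3,5,6,7} {1,2,4}
Are 1 and 2 in the same component? yes

Answer: yes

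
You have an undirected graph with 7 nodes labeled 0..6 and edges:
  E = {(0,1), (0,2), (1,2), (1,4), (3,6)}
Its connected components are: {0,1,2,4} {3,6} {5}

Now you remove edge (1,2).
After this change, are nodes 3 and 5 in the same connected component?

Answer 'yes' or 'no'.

Answer: no

Derivation:
Initial components: {0,1,2,4} {3,6} {5}
Removing edge (1,2): not a bridge — component count unchanged at 3.
New components: {0,1,2,4} {3,6} {5}
Are 3 and 5 in the same component? no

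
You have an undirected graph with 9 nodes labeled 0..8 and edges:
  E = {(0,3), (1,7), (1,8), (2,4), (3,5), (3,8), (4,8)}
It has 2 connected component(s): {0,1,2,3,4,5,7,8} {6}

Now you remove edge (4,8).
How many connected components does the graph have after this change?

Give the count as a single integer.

Initial component count: 2
Remove (4,8): it was a bridge. Count increases: 2 -> 3.
  After removal, components: {0,1,3,5,7,8} {2,4} {6}
New component count: 3

Answer: 3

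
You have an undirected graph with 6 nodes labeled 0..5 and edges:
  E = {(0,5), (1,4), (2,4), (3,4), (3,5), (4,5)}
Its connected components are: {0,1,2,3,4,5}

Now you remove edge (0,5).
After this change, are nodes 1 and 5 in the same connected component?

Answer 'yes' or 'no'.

Answer: yes

Derivation:
Initial components: {0,1,2,3,4,5}
Removing edge (0,5): it was a bridge — component count 1 -> 2.
New components: {0} {1,2,3,4,5}
Are 1 and 5 in the same component? yes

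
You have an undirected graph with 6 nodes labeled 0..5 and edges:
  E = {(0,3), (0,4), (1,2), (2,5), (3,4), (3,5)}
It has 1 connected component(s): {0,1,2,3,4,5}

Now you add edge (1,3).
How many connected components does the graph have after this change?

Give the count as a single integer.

Answer: 1

Derivation:
Initial component count: 1
Add (1,3): endpoints already in same component. Count unchanged: 1.
New component count: 1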